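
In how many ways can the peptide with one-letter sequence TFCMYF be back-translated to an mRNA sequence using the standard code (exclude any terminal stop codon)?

Thr: 4 codons.
Phe: 2 codons.
Cys: 2 codons.
Met: 1 codon.
Tyr: 2 codons.
Phe: 2 codons.
4 × 2 × 2 × 1 × 2 × 2 = 64.

64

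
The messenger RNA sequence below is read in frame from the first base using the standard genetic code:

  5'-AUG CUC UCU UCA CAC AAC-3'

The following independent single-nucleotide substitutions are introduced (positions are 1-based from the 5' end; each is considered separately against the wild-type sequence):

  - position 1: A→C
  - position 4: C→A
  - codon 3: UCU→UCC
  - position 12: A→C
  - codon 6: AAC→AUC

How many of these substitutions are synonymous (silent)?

2

Codon 1: AUG (Met) → CUG (Leu) — missense.
Codon 2: CUC (Leu) → AUC (Ile) — missense.
Codon 3: UCU (Ser) → UCC (Ser) — synonymous.
Codon 4: UCA (Ser) → UCC (Ser) — synonymous.
Codon 6: AAC (Asn) → AUC (Ile) — missense.
Synonymous: 2 of 5.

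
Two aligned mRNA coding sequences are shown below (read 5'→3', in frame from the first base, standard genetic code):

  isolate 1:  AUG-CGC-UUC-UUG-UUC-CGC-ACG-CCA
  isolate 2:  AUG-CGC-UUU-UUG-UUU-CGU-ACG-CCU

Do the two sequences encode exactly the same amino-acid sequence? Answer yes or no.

yes

Codon 1: AUG Met / AUG Met — identical.
Codon 2: CGC Arg / CGC Arg — identical.
Codon 3: UUC Phe / UUU Phe — synonymous.
Codon 4: UUG Leu / UUG Leu — identical.
Codon 5: UUC Phe / UUU Phe — synonymous.
Codon 6: CGC Arg / CGU Arg — synonymous.
Codon 7: ACG Thr / ACG Thr — identical.
Codon 8: CCA Pro / CCU Pro — synonymous.
Nonsynonymous differences: 0 → same protein.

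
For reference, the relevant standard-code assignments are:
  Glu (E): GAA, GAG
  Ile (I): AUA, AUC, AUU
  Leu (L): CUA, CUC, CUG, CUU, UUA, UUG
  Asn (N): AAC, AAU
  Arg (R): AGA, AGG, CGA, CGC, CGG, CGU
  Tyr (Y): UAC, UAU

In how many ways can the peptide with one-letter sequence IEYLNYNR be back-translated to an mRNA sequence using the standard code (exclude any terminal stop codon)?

Ile: 3 codons.
Glu: 2 codons.
Tyr: 2 codons.
Leu: 6 codons.
Asn: 2 codons.
Tyr: 2 codons.
Asn: 2 codons.
Arg: 6 codons.
3 × 2 × 2 × 6 × 2 × 2 × 2 × 6 = 3456.

3456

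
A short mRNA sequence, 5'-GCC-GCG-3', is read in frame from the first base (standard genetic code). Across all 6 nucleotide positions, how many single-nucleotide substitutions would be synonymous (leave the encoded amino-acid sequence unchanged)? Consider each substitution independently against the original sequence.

Codon 1 (GCC, Ala): 3 synonymous substitutions.
Codon 2 (GCG, Ala): 3 synonymous substitutions.
Total: 3 + 3 = 6.

6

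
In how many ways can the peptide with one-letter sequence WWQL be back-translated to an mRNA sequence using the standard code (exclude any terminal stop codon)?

Trp: 1 codon.
Trp: 1 codon.
Gln: 2 codons.
Leu: 6 codons.
1 × 1 × 2 × 6 = 12.

12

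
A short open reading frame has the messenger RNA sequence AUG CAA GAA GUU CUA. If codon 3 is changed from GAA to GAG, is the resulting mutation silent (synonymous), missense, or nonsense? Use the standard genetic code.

silent

Position 9 falls in codon 3: GAA → Glu.
After the substitution the codon is GAG → Glu.
Both encode Glu, so the change is synonymous.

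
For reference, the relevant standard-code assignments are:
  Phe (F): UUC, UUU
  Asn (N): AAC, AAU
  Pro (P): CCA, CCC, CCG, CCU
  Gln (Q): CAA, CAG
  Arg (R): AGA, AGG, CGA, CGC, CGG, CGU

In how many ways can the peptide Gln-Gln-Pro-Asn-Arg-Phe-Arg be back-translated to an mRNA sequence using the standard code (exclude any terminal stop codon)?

2304

Gln: 2 codons.
Gln: 2 codons.
Pro: 4 codons.
Asn: 2 codons.
Arg: 6 codons.
Phe: 2 codons.
Arg: 6 codons.
2 × 2 × 4 × 2 × 6 × 2 × 6 = 2304.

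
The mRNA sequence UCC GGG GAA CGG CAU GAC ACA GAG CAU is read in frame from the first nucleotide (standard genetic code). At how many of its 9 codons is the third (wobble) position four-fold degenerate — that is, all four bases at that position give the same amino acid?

Codon 1 UCC (Ser): third position 4-fold.
Codon 2 GGG (Gly): third position 4-fold.
Codon 3 GAA (Glu): third position 2-fold.
Codon 4 CGG (Arg): third position 4-fold.
Codon 5 CAU (His): third position 2-fold.
Codon 6 GAC (Asp): third position 2-fold.
Codon 7 ACA (Thr): third position 4-fold.
Codon 8 GAG (Glu): third position 2-fold.
Codon 9 CAU (His): third position 2-fold.
Four-fold degenerate third positions: 4.

4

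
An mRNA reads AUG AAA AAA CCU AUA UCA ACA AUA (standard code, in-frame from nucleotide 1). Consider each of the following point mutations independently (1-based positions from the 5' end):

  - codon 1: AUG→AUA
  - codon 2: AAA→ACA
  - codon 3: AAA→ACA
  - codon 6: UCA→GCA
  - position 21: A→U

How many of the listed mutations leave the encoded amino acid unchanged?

1

Codon 1: AUG (Met) → AUA (Ile) — missense.
Codon 2: AAA (Lys) → ACA (Thr) — missense.
Codon 3: AAA (Lys) → ACA (Thr) — missense.
Codon 6: UCA (Ser) → GCA (Ala) — missense.
Codon 7: ACA (Thr) → ACU (Thr) — synonymous.
Synonymous: 1 of 5.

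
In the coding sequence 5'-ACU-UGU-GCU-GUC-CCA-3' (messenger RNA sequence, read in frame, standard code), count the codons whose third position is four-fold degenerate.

Codon 1 ACU (Thr): third position 4-fold.
Codon 2 UGU (Cys): third position 2-fold.
Codon 3 GCU (Ala): third position 4-fold.
Codon 4 GUC (Val): third position 4-fold.
Codon 5 CCA (Pro): third position 4-fold.
Four-fold degenerate third positions: 4.

4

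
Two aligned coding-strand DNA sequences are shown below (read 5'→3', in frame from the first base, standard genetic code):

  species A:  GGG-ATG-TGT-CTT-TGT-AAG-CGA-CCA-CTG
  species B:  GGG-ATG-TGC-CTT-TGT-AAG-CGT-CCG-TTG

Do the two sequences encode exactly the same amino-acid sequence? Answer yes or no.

yes

Codon 1: GGG Gly / GGG Gly — identical.
Codon 2: ATG Met / ATG Met — identical.
Codon 3: TGT Cys / TGC Cys — synonymous.
Codon 4: CTT Leu / CTT Leu — identical.
Codon 5: TGT Cys / TGT Cys — identical.
Codon 6: AAG Lys / AAG Lys — identical.
Codon 7: CGA Arg / CGT Arg — synonymous.
Codon 8: CCA Pro / CCG Pro — synonymous.
Codon 9: CTG Leu / TTG Leu — synonymous.
Nonsynonymous differences: 0 → same protein.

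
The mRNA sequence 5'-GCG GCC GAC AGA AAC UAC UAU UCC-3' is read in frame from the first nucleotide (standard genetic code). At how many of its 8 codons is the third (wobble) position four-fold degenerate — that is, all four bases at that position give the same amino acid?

3

Codon 1 GCG (Ala): third position 4-fold.
Codon 2 GCC (Ala): third position 4-fold.
Codon 3 GAC (Asp): third position 2-fold.
Codon 4 AGA (Arg): third position 2-fold.
Codon 5 AAC (Asn): third position 2-fold.
Codon 6 UAC (Tyr): third position 2-fold.
Codon 7 UAU (Tyr): third position 2-fold.
Codon 8 UCC (Ser): third position 4-fold.
Four-fold degenerate third positions: 3.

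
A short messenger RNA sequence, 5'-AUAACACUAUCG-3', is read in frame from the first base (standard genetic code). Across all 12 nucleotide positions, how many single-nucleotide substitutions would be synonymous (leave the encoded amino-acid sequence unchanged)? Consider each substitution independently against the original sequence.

12

Codon 1 (AUA, Ile): 2 synonymous substitutions.
Codon 2 (ACA, Thr): 3 synonymous substitutions.
Codon 3 (CUA, Leu): 4 synonymous substitutions.
Codon 4 (UCG, Ser): 3 synonymous substitutions.
Total: 2 + 3 + 4 + 3 = 12.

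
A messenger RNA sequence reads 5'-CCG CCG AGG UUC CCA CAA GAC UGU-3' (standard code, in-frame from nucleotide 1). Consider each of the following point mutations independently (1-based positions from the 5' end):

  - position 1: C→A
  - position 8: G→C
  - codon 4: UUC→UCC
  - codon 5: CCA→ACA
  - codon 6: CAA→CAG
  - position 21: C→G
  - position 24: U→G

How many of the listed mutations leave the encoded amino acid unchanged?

1

Codon 1: CCG (Pro) → ACG (Thr) — missense.
Codon 3: AGG (Arg) → ACG (Thr) — missense.
Codon 4: UUC (Phe) → UCC (Ser) — missense.
Codon 5: CCA (Pro) → ACA (Thr) — missense.
Codon 6: CAA (Gln) → CAG (Gln) — synonymous.
Codon 7: GAC (Asp) → GAG (Glu) — missense.
Codon 8: UGU (Cys) → UGG (Trp) — missense.
Synonymous: 1 of 7.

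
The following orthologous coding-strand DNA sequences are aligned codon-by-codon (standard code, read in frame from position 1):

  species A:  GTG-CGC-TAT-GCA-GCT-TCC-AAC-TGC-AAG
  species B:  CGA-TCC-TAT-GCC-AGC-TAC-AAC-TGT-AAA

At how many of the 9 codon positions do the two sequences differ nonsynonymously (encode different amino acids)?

Codon 1: GTG Val / CGA Arg — nonsynonymous.
Codon 2: CGC Arg / TCC Ser — nonsynonymous.
Codon 3: TAT Tyr / TAT Tyr — identical.
Codon 4: GCA Ala / GCC Ala — synonymous.
Codon 5: GCT Ala / AGC Ser — nonsynonymous.
Codon 6: TCC Ser / TAC Tyr — nonsynonymous.
Codon 7: AAC Asn / AAC Asn — identical.
Codon 8: TGC Cys / TGT Cys — synonymous.
Codon 9: AAG Lys / AAA Lys — synonymous.
Nonsynonymous differences: 4.

4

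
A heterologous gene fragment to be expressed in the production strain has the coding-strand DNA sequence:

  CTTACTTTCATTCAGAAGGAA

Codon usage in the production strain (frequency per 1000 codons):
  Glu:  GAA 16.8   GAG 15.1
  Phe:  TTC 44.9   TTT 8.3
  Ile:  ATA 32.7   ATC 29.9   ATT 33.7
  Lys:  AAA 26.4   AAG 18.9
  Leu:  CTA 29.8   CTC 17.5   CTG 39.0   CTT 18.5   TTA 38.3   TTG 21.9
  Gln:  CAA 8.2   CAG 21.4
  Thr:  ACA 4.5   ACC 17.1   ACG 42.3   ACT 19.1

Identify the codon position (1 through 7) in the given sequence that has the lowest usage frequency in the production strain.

Codon 1 CTT (Leu): 18.5 per 1000.
Codon 2 ACT (Thr): 19.1 per 1000.
Codon 3 TTC (Phe): 44.9 per 1000.
Codon 4 ATT (Ile): 33.7 per 1000.
Codon 5 CAG (Gln): 21.4 per 1000.
Codon 6 AAG (Lys): 18.9 per 1000.
Codon 7 GAA (Glu): 16.8 per 1000.
Lowest frequency is 16.8 at codon 7.

7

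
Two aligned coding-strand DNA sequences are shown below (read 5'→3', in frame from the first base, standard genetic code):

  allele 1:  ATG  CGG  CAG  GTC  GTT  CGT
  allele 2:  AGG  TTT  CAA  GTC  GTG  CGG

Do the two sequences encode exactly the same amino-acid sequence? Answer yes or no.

no

Codon 1: ATG Met / AGG Arg — nonsynonymous.
Codon 2: CGG Arg / TTT Phe — nonsynonymous.
Codon 3: CAG Gln / CAA Gln — synonymous.
Codon 4: GTC Val / GTC Val — identical.
Codon 5: GTT Val / GTG Val — synonymous.
Codon 6: CGT Arg / CGG Arg — synonymous.
Nonsynonymous differences: 2 → different protein.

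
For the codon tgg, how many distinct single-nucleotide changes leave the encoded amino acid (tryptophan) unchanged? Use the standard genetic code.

0

Position 1: none → 0 synonymous.
Position 2: none → 0 synonymous.
Position 3: none → 0 synonymous.
Total: 0 + 0 + 0 = 0.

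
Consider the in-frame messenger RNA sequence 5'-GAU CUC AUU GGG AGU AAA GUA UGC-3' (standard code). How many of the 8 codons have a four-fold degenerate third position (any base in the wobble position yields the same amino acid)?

Codon 1 GAU (Asp): third position 2-fold.
Codon 2 CUC (Leu): third position 4-fold.
Codon 3 AUU (Ile): third position 3-fold.
Codon 4 GGG (Gly): third position 4-fold.
Codon 5 AGU (Ser): third position 2-fold.
Codon 6 AAA (Lys): third position 2-fold.
Codon 7 GUA (Val): third position 4-fold.
Codon 8 UGC (Cys): third position 2-fold.
Four-fold degenerate third positions: 3.

3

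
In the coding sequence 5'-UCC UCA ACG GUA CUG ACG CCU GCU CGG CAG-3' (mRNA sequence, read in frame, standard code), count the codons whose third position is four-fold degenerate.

9

Codon 1 UCC (Ser): third position 4-fold.
Codon 2 UCA (Ser): third position 4-fold.
Codon 3 ACG (Thr): third position 4-fold.
Codon 4 GUA (Val): third position 4-fold.
Codon 5 CUG (Leu): third position 4-fold.
Codon 6 ACG (Thr): third position 4-fold.
Codon 7 CCU (Pro): third position 4-fold.
Codon 8 GCU (Ala): third position 4-fold.
Codon 9 CGG (Arg): third position 4-fold.
Codon 10 CAG (Gln): third position 2-fold.
Four-fold degenerate third positions: 9.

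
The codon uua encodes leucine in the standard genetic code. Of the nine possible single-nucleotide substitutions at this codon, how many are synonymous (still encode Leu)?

2

Position 1: CUA → 1 synonymous.
Position 2: none → 0 synonymous.
Position 3: UUG → 1 synonymous.
Total: 1 + 0 + 1 = 2.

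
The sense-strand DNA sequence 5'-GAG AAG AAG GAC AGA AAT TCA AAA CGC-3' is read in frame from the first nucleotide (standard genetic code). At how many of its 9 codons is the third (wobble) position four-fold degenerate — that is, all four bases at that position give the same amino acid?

Codon 1 GAG (Glu): third position 2-fold.
Codon 2 AAG (Lys): third position 2-fold.
Codon 3 AAG (Lys): third position 2-fold.
Codon 4 GAC (Asp): third position 2-fold.
Codon 5 AGA (Arg): third position 2-fold.
Codon 6 AAT (Asn): third position 2-fold.
Codon 7 TCA (Ser): third position 4-fold.
Codon 8 AAA (Lys): third position 2-fold.
Codon 9 CGC (Arg): third position 4-fold.
Four-fold degenerate third positions: 2.

2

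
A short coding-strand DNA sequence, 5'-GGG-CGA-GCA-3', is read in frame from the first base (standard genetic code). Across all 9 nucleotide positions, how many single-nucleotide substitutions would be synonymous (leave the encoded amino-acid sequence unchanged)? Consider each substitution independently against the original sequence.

10

Codon 1 (GGG, Gly): 3 synonymous substitutions.
Codon 2 (CGA, Arg): 4 synonymous substitutions.
Codon 3 (GCA, Ala): 3 synonymous substitutions.
Total: 3 + 4 + 3 = 10.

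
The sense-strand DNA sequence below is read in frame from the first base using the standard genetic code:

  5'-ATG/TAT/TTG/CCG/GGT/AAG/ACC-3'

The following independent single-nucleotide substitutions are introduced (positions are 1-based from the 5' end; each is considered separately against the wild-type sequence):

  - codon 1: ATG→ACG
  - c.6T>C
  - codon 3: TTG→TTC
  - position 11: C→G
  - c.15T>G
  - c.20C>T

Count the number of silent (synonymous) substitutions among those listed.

Codon 1: ATG (Met) → ACG (Thr) — missense.
Codon 2: TAT (Tyr) → TAC (Tyr) — synonymous.
Codon 3: TTG (Leu) → TTC (Phe) — missense.
Codon 4: CCG (Pro) → CGG (Arg) — missense.
Codon 5: GGT (Gly) → GGG (Gly) — synonymous.
Codon 7: ACC (Thr) → ATC (Ile) — missense.
Synonymous: 2 of 6.

2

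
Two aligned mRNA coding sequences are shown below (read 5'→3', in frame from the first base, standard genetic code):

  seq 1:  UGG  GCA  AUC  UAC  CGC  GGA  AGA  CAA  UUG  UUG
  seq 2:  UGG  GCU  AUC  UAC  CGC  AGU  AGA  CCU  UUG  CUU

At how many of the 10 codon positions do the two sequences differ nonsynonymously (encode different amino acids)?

Codon 1: UGG Trp / UGG Trp — identical.
Codon 2: GCA Ala / GCU Ala — synonymous.
Codon 3: AUC Ile / AUC Ile — identical.
Codon 4: UAC Tyr / UAC Tyr — identical.
Codon 5: CGC Arg / CGC Arg — identical.
Codon 6: GGA Gly / AGU Ser — nonsynonymous.
Codon 7: AGA Arg / AGA Arg — identical.
Codon 8: CAA Gln / CCU Pro — nonsynonymous.
Codon 9: UUG Leu / UUG Leu — identical.
Codon 10: UUG Leu / CUU Leu — synonymous.
Nonsynonymous differences: 2.

2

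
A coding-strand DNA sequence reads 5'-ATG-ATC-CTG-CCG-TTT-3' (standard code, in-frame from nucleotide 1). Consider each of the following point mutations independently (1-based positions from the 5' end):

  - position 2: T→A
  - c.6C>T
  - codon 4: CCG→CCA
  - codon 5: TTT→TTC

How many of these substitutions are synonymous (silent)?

Codon 1: ATG (Met) → AAG (Lys) — missense.
Codon 2: ATC (Ile) → ATT (Ile) — synonymous.
Codon 4: CCG (Pro) → CCA (Pro) — synonymous.
Codon 5: TTT (Phe) → TTC (Phe) — synonymous.
Synonymous: 3 of 4.

3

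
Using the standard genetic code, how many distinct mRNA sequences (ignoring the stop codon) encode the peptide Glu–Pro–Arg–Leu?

Glu: 2 codons.
Pro: 4 codons.
Arg: 6 codons.
Leu: 6 codons.
2 × 4 × 6 × 6 = 288.

288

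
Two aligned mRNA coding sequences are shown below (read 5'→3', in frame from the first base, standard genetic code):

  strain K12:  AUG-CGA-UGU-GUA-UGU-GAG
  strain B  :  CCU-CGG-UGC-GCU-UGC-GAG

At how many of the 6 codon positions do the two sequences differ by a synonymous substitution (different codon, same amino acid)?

Codon 1: AUG Met / CCU Pro — nonsynonymous.
Codon 2: CGA Arg / CGG Arg — synonymous.
Codon 3: UGU Cys / UGC Cys — synonymous.
Codon 4: GUA Val / GCU Ala — nonsynonymous.
Codon 5: UGU Cys / UGC Cys — synonymous.
Codon 6: GAG Glu / GAG Glu — identical.
Synonymous differences: 3.

3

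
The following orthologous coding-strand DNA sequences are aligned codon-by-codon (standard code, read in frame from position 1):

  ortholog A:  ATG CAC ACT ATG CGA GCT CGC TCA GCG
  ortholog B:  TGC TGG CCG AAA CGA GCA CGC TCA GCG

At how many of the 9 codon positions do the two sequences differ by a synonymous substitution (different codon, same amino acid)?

Codon 1: ATG Met / TGC Cys — nonsynonymous.
Codon 2: CAC His / TGG Trp — nonsynonymous.
Codon 3: ACT Thr / CCG Pro — nonsynonymous.
Codon 4: ATG Met / AAA Lys — nonsynonymous.
Codon 5: CGA Arg / CGA Arg — identical.
Codon 6: GCT Ala / GCA Ala — synonymous.
Codon 7: CGC Arg / CGC Arg — identical.
Codon 8: TCA Ser / TCA Ser — identical.
Codon 9: GCG Ala / GCG Ala — identical.
Synonymous differences: 1.

1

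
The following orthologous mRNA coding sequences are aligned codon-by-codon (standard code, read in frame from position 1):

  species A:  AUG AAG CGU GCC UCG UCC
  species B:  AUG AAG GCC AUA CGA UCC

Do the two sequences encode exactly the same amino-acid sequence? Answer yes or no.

no

Codon 1: AUG Met / AUG Met — identical.
Codon 2: AAG Lys / AAG Lys — identical.
Codon 3: CGU Arg / GCC Ala — nonsynonymous.
Codon 4: GCC Ala / AUA Ile — nonsynonymous.
Codon 5: UCG Ser / CGA Arg — nonsynonymous.
Codon 6: UCC Ser / UCC Ser — identical.
Nonsynonymous differences: 3 → different protein.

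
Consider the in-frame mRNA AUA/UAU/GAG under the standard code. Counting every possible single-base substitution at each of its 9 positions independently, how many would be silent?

Codon 1 (AUA, Ile): 2 synonymous substitutions.
Codon 2 (UAU, Tyr): 1 synonymous substitution.
Codon 3 (GAG, Glu): 1 synonymous substitution.
Total: 2 + 1 + 1 = 4.

4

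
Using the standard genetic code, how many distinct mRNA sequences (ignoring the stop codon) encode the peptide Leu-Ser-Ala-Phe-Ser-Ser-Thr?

41472

Leu: 6 codons.
Ser: 6 codons.
Ala: 4 codons.
Phe: 2 codons.
Ser: 6 codons.
Ser: 6 codons.
Thr: 4 codons.
6 × 6 × 4 × 2 × 6 × 6 × 4 = 41472.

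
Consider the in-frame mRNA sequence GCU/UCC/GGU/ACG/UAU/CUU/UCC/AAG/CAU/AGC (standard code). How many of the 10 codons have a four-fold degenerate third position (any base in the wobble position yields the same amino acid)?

6

Codon 1 GCU (Ala): third position 4-fold.
Codon 2 UCC (Ser): third position 4-fold.
Codon 3 GGU (Gly): third position 4-fold.
Codon 4 ACG (Thr): third position 4-fold.
Codon 5 UAU (Tyr): third position 2-fold.
Codon 6 CUU (Leu): third position 4-fold.
Codon 7 UCC (Ser): third position 4-fold.
Codon 8 AAG (Lys): third position 2-fold.
Codon 9 CAU (His): third position 2-fold.
Codon 10 AGC (Ser): third position 2-fold.
Four-fold degenerate third positions: 6.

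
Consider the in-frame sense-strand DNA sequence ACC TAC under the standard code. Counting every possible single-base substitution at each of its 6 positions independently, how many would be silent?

Codon 1 (ACC, Thr): 3 synonymous substitutions.
Codon 2 (TAC, Tyr): 1 synonymous substitution.
Total: 3 + 1 = 4.

4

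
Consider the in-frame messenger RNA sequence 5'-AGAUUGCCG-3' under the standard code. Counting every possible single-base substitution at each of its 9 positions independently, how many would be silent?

Codon 1 (AGA, Arg): 2 synonymous substitutions.
Codon 2 (UUG, Leu): 2 synonymous substitutions.
Codon 3 (CCG, Pro): 3 synonymous substitutions.
Total: 2 + 2 + 3 = 7.

7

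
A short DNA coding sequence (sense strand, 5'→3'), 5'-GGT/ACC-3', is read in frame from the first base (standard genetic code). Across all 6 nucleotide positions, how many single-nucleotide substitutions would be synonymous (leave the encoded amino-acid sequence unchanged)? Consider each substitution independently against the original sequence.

6

Codon 1 (GGT, Gly): 3 synonymous substitutions.
Codon 2 (ACC, Thr): 3 synonymous substitutions.
Total: 3 + 3 = 6.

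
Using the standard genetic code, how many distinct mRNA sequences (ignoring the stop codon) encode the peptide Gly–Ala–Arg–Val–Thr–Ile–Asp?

9216

Gly: 4 codons.
Ala: 4 codons.
Arg: 6 codons.
Val: 4 codons.
Thr: 4 codons.
Ile: 3 codons.
Asp: 2 codons.
4 × 4 × 6 × 4 × 4 × 3 × 2 = 9216.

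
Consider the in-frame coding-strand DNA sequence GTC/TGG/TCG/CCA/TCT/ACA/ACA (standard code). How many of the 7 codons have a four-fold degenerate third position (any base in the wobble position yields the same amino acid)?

6

Codon 1 GTC (Val): third position 4-fold.
Codon 2 TGG (Trp): third position 1-fold.
Codon 3 TCG (Ser): third position 4-fold.
Codon 4 CCA (Pro): third position 4-fold.
Codon 5 TCT (Ser): third position 4-fold.
Codon 6 ACA (Thr): third position 4-fold.
Codon 7 ACA (Thr): third position 4-fold.
Four-fold degenerate third positions: 6.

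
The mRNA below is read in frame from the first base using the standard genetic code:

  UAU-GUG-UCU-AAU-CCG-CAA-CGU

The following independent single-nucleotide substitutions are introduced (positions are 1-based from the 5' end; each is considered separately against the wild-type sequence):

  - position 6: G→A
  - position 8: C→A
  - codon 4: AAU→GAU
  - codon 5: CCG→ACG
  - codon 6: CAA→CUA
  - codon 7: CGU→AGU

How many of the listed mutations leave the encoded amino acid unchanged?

Codon 2: GUG (Val) → GUA (Val) — synonymous.
Codon 3: UCU (Ser) → UAU (Tyr) — missense.
Codon 4: AAU (Asn) → GAU (Asp) — missense.
Codon 5: CCG (Pro) → ACG (Thr) — missense.
Codon 6: CAA (Gln) → CUA (Leu) — missense.
Codon 7: CGU (Arg) → AGU (Ser) — missense.
Synonymous: 1 of 6.

1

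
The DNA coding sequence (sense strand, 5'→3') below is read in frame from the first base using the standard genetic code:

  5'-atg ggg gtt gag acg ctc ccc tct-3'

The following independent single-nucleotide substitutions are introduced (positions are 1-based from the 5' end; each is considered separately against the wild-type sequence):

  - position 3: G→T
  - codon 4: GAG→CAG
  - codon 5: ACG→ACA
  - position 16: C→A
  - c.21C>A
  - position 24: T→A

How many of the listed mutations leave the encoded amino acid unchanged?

3

Codon 1: ATG (Met) → ATT (Ile) — missense.
Codon 4: GAG (Glu) → CAG (Gln) — missense.
Codon 5: ACG (Thr) → ACA (Thr) — synonymous.
Codon 6: CTC (Leu) → ATC (Ile) — missense.
Codon 7: CCC (Pro) → CCA (Pro) — synonymous.
Codon 8: TCT (Ser) → TCA (Ser) — synonymous.
Synonymous: 3 of 6.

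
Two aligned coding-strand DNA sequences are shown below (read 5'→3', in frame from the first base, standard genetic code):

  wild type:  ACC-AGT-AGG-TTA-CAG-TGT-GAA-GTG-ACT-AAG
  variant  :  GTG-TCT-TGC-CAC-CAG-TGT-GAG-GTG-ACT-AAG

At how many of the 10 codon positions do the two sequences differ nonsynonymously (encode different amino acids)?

Codon 1: ACC Thr / GTG Val — nonsynonymous.
Codon 2: AGT Ser / TCT Ser — synonymous.
Codon 3: AGG Arg / TGC Cys — nonsynonymous.
Codon 4: TTA Leu / CAC His — nonsynonymous.
Codon 5: CAG Gln / CAG Gln — identical.
Codon 6: TGT Cys / TGT Cys — identical.
Codon 7: GAA Glu / GAG Glu — synonymous.
Codon 8: GTG Val / GTG Val — identical.
Codon 9: ACT Thr / ACT Thr — identical.
Codon 10: AAG Lys / AAG Lys — identical.
Nonsynonymous differences: 3.

3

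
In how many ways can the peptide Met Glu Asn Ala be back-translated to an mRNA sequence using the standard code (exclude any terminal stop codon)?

16

Met: 1 codon.
Glu: 2 codons.
Asn: 2 codons.
Ala: 4 codons.
1 × 2 × 2 × 4 = 16.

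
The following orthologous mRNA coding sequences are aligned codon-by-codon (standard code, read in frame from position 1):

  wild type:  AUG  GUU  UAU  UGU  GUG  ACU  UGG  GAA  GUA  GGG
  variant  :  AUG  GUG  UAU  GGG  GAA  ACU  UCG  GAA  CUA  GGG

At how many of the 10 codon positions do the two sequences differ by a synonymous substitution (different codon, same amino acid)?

Codon 1: AUG Met / AUG Met — identical.
Codon 2: GUU Val / GUG Val — synonymous.
Codon 3: UAU Tyr / UAU Tyr — identical.
Codon 4: UGU Cys / GGG Gly — nonsynonymous.
Codon 5: GUG Val / GAA Glu — nonsynonymous.
Codon 6: ACU Thr / ACU Thr — identical.
Codon 7: UGG Trp / UCG Ser — nonsynonymous.
Codon 8: GAA Glu / GAA Glu — identical.
Codon 9: GUA Val / CUA Leu — nonsynonymous.
Codon 10: GGG Gly / GGG Gly — identical.
Synonymous differences: 1.

1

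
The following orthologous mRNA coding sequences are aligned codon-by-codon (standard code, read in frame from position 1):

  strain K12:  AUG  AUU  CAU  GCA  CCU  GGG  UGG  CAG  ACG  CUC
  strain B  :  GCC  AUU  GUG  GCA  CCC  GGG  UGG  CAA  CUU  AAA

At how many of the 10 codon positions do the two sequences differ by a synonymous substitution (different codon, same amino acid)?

2

Codon 1: AUG Met / GCC Ala — nonsynonymous.
Codon 2: AUU Ile / AUU Ile — identical.
Codon 3: CAU His / GUG Val — nonsynonymous.
Codon 4: GCA Ala / GCA Ala — identical.
Codon 5: CCU Pro / CCC Pro — synonymous.
Codon 6: GGG Gly / GGG Gly — identical.
Codon 7: UGG Trp / UGG Trp — identical.
Codon 8: CAG Gln / CAA Gln — synonymous.
Codon 9: ACG Thr / CUU Leu — nonsynonymous.
Codon 10: CUC Leu / AAA Lys — nonsynonymous.
Synonymous differences: 2.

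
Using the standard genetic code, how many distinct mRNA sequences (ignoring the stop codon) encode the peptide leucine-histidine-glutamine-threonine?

Leu: 6 codons.
His: 2 codons.
Gln: 2 codons.
Thr: 4 codons.
6 × 2 × 2 × 4 = 96.

96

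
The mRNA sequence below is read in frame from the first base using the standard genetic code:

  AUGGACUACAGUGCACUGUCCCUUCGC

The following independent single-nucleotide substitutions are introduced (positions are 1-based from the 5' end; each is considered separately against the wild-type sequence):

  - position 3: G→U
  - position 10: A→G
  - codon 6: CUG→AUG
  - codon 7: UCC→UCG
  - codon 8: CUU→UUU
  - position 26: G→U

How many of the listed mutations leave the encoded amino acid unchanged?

Codon 1: AUG (Met) → AUU (Ile) — missense.
Codon 4: AGU (Ser) → GGU (Gly) — missense.
Codon 6: CUG (Leu) → AUG (Met) — missense.
Codon 7: UCC (Ser) → UCG (Ser) — synonymous.
Codon 8: CUU (Leu) → UUU (Phe) — missense.
Codon 9: CGC (Arg) → CUC (Leu) — missense.
Synonymous: 1 of 6.

1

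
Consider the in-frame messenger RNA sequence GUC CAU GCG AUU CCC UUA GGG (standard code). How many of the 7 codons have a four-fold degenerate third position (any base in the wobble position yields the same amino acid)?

Codon 1 GUC (Val): third position 4-fold.
Codon 2 CAU (His): third position 2-fold.
Codon 3 GCG (Ala): third position 4-fold.
Codon 4 AUU (Ile): third position 3-fold.
Codon 5 CCC (Pro): third position 4-fold.
Codon 6 UUA (Leu): third position 2-fold.
Codon 7 GGG (Gly): third position 4-fold.
Four-fold degenerate third positions: 4.

4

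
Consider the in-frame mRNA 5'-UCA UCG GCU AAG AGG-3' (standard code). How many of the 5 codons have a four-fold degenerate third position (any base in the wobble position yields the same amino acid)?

Codon 1 UCA (Ser): third position 4-fold.
Codon 2 UCG (Ser): third position 4-fold.
Codon 3 GCU (Ala): third position 4-fold.
Codon 4 AAG (Lys): third position 2-fold.
Codon 5 AGG (Arg): third position 2-fold.
Four-fold degenerate third positions: 3.

3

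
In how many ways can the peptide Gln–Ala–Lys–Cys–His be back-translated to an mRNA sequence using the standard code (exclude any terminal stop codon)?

Gln: 2 codons.
Ala: 4 codons.
Lys: 2 codons.
Cys: 2 codons.
His: 2 codons.
2 × 4 × 2 × 2 × 2 = 64.

64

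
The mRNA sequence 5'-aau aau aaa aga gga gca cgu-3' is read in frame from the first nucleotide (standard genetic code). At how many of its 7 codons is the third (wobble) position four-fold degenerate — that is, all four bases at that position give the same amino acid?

3

Codon 1 AAU (Asn): third position 2-fold.
Codon 2 AAU (Asn): third position 2-fold.
Codon 3 AAA (Lys): third position 2-fold.
Codon 4 AGA (Arg): third position 2-fold.
Codon 5 GGA (Gly): third position 4-fold.
Codon 6 GCA (Ala): third position 4-fold.
Codon 7 CGU (Arg): third position 4-fold.
Four-fold degenerate third positions: 3.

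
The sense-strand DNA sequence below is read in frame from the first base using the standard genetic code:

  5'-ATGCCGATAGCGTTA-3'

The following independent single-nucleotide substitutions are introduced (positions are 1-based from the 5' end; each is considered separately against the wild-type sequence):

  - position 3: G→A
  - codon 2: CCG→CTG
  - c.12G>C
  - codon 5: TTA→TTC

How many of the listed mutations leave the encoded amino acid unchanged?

1

Codon 1: ATG (Met) → ATA (Ile) — missense.
Codon 2: CCG (Pro) → CTG (Leu) — missense.
Codon 4: GCG (Ala) → GCC (Ala) — synonymous.
Codon 5: TTA (Leu) → TTC (Phe) — missense.
Synonymous: 1 of 4.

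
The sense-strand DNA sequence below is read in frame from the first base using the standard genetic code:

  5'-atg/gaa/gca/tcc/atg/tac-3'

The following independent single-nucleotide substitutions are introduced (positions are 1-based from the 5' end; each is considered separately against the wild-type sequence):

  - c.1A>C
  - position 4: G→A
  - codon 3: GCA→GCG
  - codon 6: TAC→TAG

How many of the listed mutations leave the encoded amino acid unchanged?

1

Codon 1: ATG (Met) → CTG (Leu) — missense.
Codon 2: GAA (Glu) → AAA (Lys) — missense.
Codon 3: GCA (Ala) → GCG (Ala) — synonymous.
Codon 6: TAC (Tyr) → TAG (Stop) — nonsense.
Synonymous: 1 of 4.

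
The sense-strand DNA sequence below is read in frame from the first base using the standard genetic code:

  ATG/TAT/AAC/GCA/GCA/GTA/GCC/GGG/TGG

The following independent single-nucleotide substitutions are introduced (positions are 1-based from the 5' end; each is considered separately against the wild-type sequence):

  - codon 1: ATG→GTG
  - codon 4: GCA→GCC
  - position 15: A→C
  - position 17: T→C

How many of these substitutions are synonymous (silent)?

Codon 1: ATG (Met) → GTG (Val) — missense.
Codon 4: GCA (Ala) → GCC (Ala) — synonymous.
Codon 5: GCA (Ala) → GCC (Ala) — synonymous.
Codon 6: GTA (Val) → GCA (Ala) — missense.
Synonymous: 2 of 4.

2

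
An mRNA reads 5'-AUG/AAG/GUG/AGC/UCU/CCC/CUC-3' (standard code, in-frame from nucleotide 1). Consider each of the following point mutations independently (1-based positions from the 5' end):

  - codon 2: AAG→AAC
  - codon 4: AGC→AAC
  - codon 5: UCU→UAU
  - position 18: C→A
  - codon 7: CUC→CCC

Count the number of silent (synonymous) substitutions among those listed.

1

Codon 2: AAG (Lys) → AAC (Asn) — missense.
Codon 4: AGC (Ser) → AAC (Asn) — missense.
Codon 5: UCU (Ser) → UAU (Tyr) — missense.
Codon 6: CCC (Pro) → CCA (Pro) — synonymous.
Codon 7: CUC (Leu) → CCC (Pro) — missense.
Synonymous: 1 of 5.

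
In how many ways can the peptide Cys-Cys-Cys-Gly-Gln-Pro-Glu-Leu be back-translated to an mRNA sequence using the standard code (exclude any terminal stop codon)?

Cys: 2 codons.
Cys: 2 codons.
Cys: 2 codons.
Gly: 4 codons.
Gln: 2 codons.
Pro: 4 codons.
Glu: 2 codons.
Leu: 6 codons.
2 × 2 × 2 × 4 × 2 × 4 × 2 × 6 = 3072.

3072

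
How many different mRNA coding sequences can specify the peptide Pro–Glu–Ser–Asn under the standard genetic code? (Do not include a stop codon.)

96

Pro: 4 codons.
Glu: 2 codons.
Ser: 6 codons.
Asn: 2 codons.
4 × 2 × 6 × 2 = 96.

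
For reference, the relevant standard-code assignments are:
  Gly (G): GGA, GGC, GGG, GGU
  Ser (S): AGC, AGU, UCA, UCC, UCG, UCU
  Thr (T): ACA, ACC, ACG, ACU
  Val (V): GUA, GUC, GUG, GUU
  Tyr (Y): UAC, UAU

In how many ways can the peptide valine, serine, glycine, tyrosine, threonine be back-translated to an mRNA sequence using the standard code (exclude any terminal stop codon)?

768

Val: 4 codons.
Ser: 6 codons.
Gly: 4 codons.
Tyr: 2 codons.
Thr: 4 codons.
4 × 6 × 4 × 2 × 4 = 768.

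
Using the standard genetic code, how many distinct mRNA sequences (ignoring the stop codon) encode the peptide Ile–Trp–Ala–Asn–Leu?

144

Ile: 3 codons.
Trp: 1 codon.
Ala: 4 codons.
Asn: 2 codons.
Leu: 6 codons.
3 × 1 × 4 × 2 × 6 = 144.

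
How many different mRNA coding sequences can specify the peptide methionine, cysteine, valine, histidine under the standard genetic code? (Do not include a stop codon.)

16

Met: 1 codon.
Cys: 2 codons.
Val: 4 codons.
His: 2 codons.
1 × 2 × 4 × 2 = 16.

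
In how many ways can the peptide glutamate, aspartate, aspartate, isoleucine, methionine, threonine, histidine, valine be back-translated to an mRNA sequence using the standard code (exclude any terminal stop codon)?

768

Glu: 2 codons.
Asp: 2 codons.
Asp: 2 codons.
Ile: 3 codons.
Met: 1 codon.
Thr: 4 codons.
His: 2 codons.
Val: 4 codons.
2 × 2 × 2 × 3 × 1 × 4 × 2 × 4 = 768.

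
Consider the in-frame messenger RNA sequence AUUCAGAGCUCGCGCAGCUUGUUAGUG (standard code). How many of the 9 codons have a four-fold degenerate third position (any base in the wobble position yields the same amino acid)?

Codon 1 AUU (Ile): third position 3-fold.
Codon 2 CAG (Gln): third position 2-fold.
Codon 3 AGC (Ser): third position 2-fold.
Codon 4 UCG (Ser): third position 4-fold.
Codon 5 CGC (Arg): third position 4-fold.
Codon 6 AGC (Ser): third position 2-fold.
Codon 7 UUG (Leu): third position 2-fold.
Codon 8 UUA (Leu): third position 2-fold.
Codon 9 GUG (Val): third position 4-fold.
Four-fold degenerate third positions: 3.

3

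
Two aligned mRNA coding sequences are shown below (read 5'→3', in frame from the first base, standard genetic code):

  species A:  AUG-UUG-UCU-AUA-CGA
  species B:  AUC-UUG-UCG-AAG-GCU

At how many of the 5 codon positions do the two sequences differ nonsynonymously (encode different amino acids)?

Codon 1: AUG Met / AUC Ile — nonsynonymous.
Codon 2: UUG Leu / UUG Leu — identical.
Codon 3: UCU Ser / UCG Ser — synonymous.
Codon 4: AUA Ile / AAG Lys — nonsynonymous.
Codon 5: CGA Arg / GCU Ala — nonsynonymous.
Nonsynonymous differences: 3.

3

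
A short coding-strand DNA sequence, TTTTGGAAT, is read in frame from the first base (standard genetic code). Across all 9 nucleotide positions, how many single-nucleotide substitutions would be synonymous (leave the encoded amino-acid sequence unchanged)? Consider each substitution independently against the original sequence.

Codon 1 (TTT, Phe): 1 synonymous substitution.
Codon 2 (TGG, Trp): 0 synonymous substitutions.
Codon 3 (AAT, Asn): 1 synonymous substitution.
Total: 1 + 0 + 1 = 2.

2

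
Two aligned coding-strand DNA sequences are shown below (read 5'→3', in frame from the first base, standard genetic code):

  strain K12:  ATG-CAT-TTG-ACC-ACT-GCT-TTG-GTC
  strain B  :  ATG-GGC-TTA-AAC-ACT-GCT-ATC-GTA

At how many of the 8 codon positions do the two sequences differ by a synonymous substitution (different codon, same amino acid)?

Codon 1: ATG Met / ATG Met — identical.
Codon 2: CAT His / GGC Gly — nonsynonymous.
Codon 3: TTG Leu / TTA Leu — synonymous.
Codon 4: ACC Thr / AAC Asn — nonsynonymous.
Codon 5: ACT Thr / ACT Thr — identical.
Codon 6: GCT Ala / GCT Ala — identical.
Codon 7: TTG Leu / ATC Ile — nonsynonymous.
Codon 8: GTC Val / GTA Val — synonymous.
Synonymous differences: 2.

2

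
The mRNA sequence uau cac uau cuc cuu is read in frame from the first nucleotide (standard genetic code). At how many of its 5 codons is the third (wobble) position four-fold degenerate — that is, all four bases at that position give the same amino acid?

Codon 1 UAU (Tyr): third position 2-fold.
Codon 2 CAC (His): third position 2-fold.
Codon 3 UAU (Tyr): third position 2-fold.
Codon 4 CUC (Leu): third position 4-fold.
Codon 5 CUU (Leu): third position 4-fold.
Four-fold degenerate third positions: 2.

2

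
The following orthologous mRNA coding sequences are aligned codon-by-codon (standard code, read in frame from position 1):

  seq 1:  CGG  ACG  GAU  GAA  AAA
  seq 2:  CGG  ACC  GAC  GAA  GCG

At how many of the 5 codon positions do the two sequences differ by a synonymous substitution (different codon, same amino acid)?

Codon 1: CGG Arg / CGG Arg — identical.
Codon 2: ACG Thr / ACC Thr — synonymous.
Codon 3: GAU Asp / GAC Asp — synonymous.
Codon 4: GAA Glu / GAA Glu — identical.
Codon 5: AAA Lys / GCG Ala — nonsynonymous.
Synonymous differences: 2.

2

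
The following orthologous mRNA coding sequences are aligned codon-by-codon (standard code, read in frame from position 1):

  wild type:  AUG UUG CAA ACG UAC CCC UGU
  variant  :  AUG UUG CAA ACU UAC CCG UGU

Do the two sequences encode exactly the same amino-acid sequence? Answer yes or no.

yes

Codon 1: AUG Met / AUG Met — identical.
Codon 2: UUG Leu / UUG Leu — identical.
Codon 3: CAA Gln / CAA Gln — identical.
Codon 4: ACG Thr / ACU Thr — synonymous.
Codon 5: UAC Tyr / UAC Tyr — identical.
Codon 6: CCC Pro / CCG Pro — synonymous.
Codon 7: UGU Cys / UGU Cys — identical.
Nonsynonymous differences: 0 → same protein.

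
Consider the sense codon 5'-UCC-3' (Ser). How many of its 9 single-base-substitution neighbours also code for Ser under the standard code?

Position 1: none → 0 synonymous.
Position 2: none → 0 synonymous.
Position 3: UCU, UCA, UCG → 3 synonymous.
Total: 0 + 0 + 3 = 3.

3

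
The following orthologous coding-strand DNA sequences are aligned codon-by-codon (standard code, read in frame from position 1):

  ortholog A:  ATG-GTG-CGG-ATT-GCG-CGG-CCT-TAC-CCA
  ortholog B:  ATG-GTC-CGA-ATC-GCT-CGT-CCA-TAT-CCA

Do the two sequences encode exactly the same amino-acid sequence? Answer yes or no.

Codon 1: ATG Met / ATG Met — identical.
Codon 2: GTG Val / GTC Val — synonymous.
Codon 3: CGG Arg / CGA Arg — synonymous.
Codon 4: ATT Ile / ATC Ile — synonymous.
Codon 5: GCG Ala / GCT Ala — synonymous.
Codon 6: CGG Arg / CGT Arg — synonymous.
Codon 7: CCT Pro / CCA Pro — synonymous.
Codon 8: TAC Tyr / TAT Tyr — synonymous.
Codon 9: CCA Pro / CCA Pro — identical.
Nonsynonymous differences: 0 → same protein.

yes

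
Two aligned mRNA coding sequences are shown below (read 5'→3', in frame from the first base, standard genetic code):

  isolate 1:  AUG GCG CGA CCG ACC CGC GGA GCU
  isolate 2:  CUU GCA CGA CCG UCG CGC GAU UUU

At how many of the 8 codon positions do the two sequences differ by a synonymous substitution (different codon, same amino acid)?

Codon 1: AUG Met / CUU Leu — nonsynonymous.
Codon 2: GCG Ala / GCA Ala — synonymous.
Codon 3: CGA Arg / CGA Arg — identical.
Codon 4: CCG Pro / CCG Pro — identical.
Codon 5: ACC Thr / UCG Ser — nonsynonymous.
Codon 6: CGC Arg / CGC Arg — identical.
Codon 7: GGA Gly / GAU Asp — nonsynonymous.
Codon 8: GCU Ala / UUU Phe — nonsynonymous.
Synonymous differences: 1.

1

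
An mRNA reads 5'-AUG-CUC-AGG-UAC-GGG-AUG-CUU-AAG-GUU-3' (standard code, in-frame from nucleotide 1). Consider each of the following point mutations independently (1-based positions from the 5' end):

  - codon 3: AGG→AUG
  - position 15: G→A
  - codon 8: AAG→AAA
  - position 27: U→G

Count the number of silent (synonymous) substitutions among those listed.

Codon 3: AGG (Arg) → AUG (Met) — missense.
Codon 5: GGG (Gly) → GGA (Gly) — synonymous.
Codon 8: AAG (Lys) → AAA (Lys) — synonymous.
Codon 9: GUU (Val) → GUG (Val) — synonymous.
Synonymous: 3 of 4.

3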